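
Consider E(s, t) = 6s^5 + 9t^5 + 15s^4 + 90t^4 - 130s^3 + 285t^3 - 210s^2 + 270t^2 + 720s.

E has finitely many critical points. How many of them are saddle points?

E separates as a function of s plus a function of t, so ∇E=0 decouples.
∂E/∂s = 30(s - 3)(s - 1)(s + 2)(s + 4) = 0 at s ∈ {-4, -2, 1, 3}; ∂E/∂t = 45t(t + 1)(t + 3)(t + 4) = 0 at t ∈ {-4, -3, -1, 0}.
The Hessian is diagonal: diag(E_ss, E_tt). Second derivatives: E_ss(-4)=-2100, E_ss(-2)=900, E_ss(1)=-900, E_ss(3)=2100; E_tt(-4)=-540, E_tt(-3)=270, E_tt(-1)=-270, E_tt(0)=540.
Saddle points occur where the two diagonal entries have opposite signs: (-4, -3), (-4, 0), (-2, -4), (-2, -1), (1, -3), (1, 0), (3, -4), (3, -1). Count: 8.

8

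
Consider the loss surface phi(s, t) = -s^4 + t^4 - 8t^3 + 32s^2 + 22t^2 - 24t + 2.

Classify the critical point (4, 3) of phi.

The mixed partial ∂²phi/∂s∂t is 0, so the Hessian at any point is diag(phi_ss, phi_tt) = diag(4(-3s^2 + 16), 4(3t^2 - 12t + 11)).
At (4, 3): H = diag(-128, 8).
The eigenvalues have opposite signs, so H is indefinite: a saddle point.

saddle point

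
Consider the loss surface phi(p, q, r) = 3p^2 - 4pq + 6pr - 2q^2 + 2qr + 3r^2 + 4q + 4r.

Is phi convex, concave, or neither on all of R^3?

phi is quadratic, so its Hessian is the constant matrix H = [[6, -4, 6], [-4, -4, 2], [6, 2, 6]].
Leading principal minors: 6, -40, -216.
Neither pattern holds ⇒ H is indefinite ⇒ neither convex nor concave.

neither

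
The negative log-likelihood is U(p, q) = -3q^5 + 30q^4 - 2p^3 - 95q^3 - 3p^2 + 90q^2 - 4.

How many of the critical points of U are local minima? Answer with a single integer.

U separates as a function of p plus a function of q, so ∇U=0 decouples.
∂U/∂p = -6p(p + 1) = 0 at p ∈ {-1, 0}; ∂U/∂q = -15q(q - 4)(q - 3)(q - 1) = 0 at q ∈ {0, 1, 3, 4}.
The Hessian is diagonal: diag(U_pp, U_qq). Second derivatives: U_pp(-1)=6, U_pp(0)=-6; U_qq(0)=180, U_qq(1)=-90, U_qq(3)=90, U_qq(4)=-180.
Local minima occur where both diagonal entries positive: (-1, 0), (-1, 3). Count: 2.

2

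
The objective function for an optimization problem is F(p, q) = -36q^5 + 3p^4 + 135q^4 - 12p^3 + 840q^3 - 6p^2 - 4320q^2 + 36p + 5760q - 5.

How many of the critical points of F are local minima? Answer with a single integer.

F separates as a function of p plus a function of q, so ∇F=0 decouples.
∂F/∂p = 12(p - 3)(p - 1)(p + 1) = 0 at p ∈ {-1, 1, 3}; ∂F/∂q = -180(q - 4)(q - 2)(q - 1)(q + 4) = 0 at q ∈ {-4, 1, 2, 4}.
The Hessian is diagonal: diag(F_pp, F_qq). Second derivatives: F_pp(-1)=96, F_pp(1)=-48, F_pp(3)=96; F_qq(-4)=43200, F_qq(1)=-2700, F_qq(2)=2160, F_qq(4)=-8640.
Local minima occur where both diagonal entries positive: (-1, -4), (-1, 2), (3, -4), (3, 2). Count: 4.

4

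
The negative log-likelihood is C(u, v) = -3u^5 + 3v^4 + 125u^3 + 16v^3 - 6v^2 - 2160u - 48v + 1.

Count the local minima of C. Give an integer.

4

C separates as a function of u plus a function of v, so ∇C=0 decouples.
∂C/∂u = -15(u - 4)(u - 3)(u + 3)(u + 4) = 0 at u ∈ {-4, -3, 3, 4}; ∂C/∂v = 12(v - 1)(v + 1)(v + 4) = 0 at v ∈ {-4, -1, 1}.
The Hessian is diagonal: diag(C_uu, C_vv). Second derivatives: C_uu(-4)=840, C_uu(-3)=-630, C_uu(3)=630, C_uu(4)=-840; C_vv(-4)=180, C_vv(-1)=-72, C_vv(1)=120.
Local minima occur where both diagonal entries positive: (-4, -4), (-4, 1), (3, -4), (3, 1). Count: 4.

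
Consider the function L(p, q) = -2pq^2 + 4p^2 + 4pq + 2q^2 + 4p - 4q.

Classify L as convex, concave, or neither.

neither

The term -2pq^2 is cubic, so the Hessian is not constant.
∂²L/∂q² = -4p + 4, which takes both signs as p varies (negative for sufficiently large p). A diagonal entry of the Hessian changing sign means the Hessian is neither positive- nor negative-semidefinite on all of R^2.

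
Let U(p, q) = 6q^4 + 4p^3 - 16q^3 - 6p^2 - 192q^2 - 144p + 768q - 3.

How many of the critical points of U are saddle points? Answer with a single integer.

U separates as a function of p plus a function of q, so ∇U=0 decouples.
∂U/∂p = 12(p - 4)(p + 3) = 0 at p ∈ {-3, 4}; ∂U/∂q = 24(q - 4)(q - 2)(q + 4) = 0 at q ∈ {-4, 2, 4}.
The Hessian is diagonal: diag(U_pp, U_qq). Second derivatives: U_pp(-3)=-84, U_pp(4)=84; U_qq(-4)=1152, U_qq(2)=-288, U_qq(4)=384.
Saddle points occur where the two diagonal entries have opposite signs: (-3, -4), (-3, 4), (4, 2). Count: 3.

3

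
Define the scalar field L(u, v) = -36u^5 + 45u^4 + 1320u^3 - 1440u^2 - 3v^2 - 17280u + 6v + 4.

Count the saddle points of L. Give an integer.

L separates as a function of u plus a function of v, so ∇L=0 decouples.
∂L/∂u = -180(u - 4)(u - 3)(u + 2)(u + 4) = 0 at u ∈ {-4, -2, 3, 4}; ∂L/∂v = -6(v - 1) = 0 at v ∈ {1}.
The Hessian is diagonal: diag(L_uu, L_vv). Second derivatives: L_uu(-4)=20160, L_uu(-2)=-10800, L_uu(3)=6300, L_uu(4)=-8640; L_vv(1)=-6.
Saddle points occur where the two diagonal entries have opposite signs: (-4, 1), (3, 1). Count: 2.

2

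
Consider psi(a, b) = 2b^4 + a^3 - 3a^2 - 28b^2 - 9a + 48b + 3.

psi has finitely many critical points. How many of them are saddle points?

3

psi separates as a function of a plus a function of b, so ∇psi=0 decouples.
∂psi/∂a = 3(a - 3)(a + 1) = 0 at a ∈ {-1, 3}; ∂psi/∂b = 8(b - 2)(b - 1)(b + 3) = 0 at b ∈ {-3, 1, 2}.
The Hessian is diagonal: diag(psi_aa, psi_bb). Second derivatives: psi_aa(-1)=-12, psi_aa(3)=12; psi_bb(-3)=160, psi_bb(1)=-32, psi_bb(2)=40.
Saddle points occur where the two diagonal entries have opposite signs: (-1, -3), (-1, 2), (3, 1). Count: 3.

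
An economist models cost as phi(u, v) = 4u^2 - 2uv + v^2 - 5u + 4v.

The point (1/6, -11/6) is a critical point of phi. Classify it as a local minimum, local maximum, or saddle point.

The Hessian of phi is constant: H = [[8, -2], [-2, 2]].
det(H) = 8·2 − (-2)² = 12.
det(H) > 0 and tr(H) = 10 > 0, so H is positive definite and the point is a local minimum.

local minimum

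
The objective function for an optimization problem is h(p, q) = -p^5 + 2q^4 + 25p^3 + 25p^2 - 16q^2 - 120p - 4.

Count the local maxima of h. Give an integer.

2

h separates as a function of p plus a function of q, so ∇h=0 decouples.
∂h/∂p = -5(p - 4)(p - 1)(p + 2)(p + 3) = 0 at p ∈ {-3, -2, 1, 4}; ∂h/∂q = 8q(q - 2)(q + 2) = 0 at q ∈ {-2, 0, 2}.
The Hessian is diagonal: diag(h_pp, h_qq). Second derivatives: h_pp(-3)=140, h_pp(-2)=-90, h_pp(1)=180, h_pp(4)=-630; h_qq(-2)=64, h_qq(0)=-32, h_qq(2)=64.
Local maxima occur where both diagonal entries negative: (-2, 0), (4, 0). Count: 2.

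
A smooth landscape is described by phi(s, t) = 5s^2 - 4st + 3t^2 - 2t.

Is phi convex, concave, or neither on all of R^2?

phi is quadratic, so its Hessian is the constant matrix H = [[10, -4], [-4, 6]].
det(H) = 44, tr(H) = 16.
det(H) > 0 and tr(H) > 0, so H is positive definite everywhere: convex.

convex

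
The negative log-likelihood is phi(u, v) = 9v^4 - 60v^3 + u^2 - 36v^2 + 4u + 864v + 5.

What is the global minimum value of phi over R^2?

-1247

phi(u,v) separates as P(u) + Q(v) + 5, so its minimum is min P + min Q + 5.
P'(u) = 2u + 4 vanishes at u ∈ {-2}; Q'(v) = 36(v - 4)(v - 3)(v + 2) vanishes at v ∈ {-2, 3, 4}.
Local minima of P (where P''>0): P(-2)=-4. Local minima of Q: Q(-2)=-1248, Q(4)=1344.
So the global minimum of phi is P(-2) + Q(-2) + 5 = -4 − 1248 + 5 = -1247, attained at (-2, -2).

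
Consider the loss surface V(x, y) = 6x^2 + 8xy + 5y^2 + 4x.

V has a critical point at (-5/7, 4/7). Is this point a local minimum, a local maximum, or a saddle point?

The Hessian of V is constant: H = [[12, 8], [8, 10]].
det(H) = 12·10 − 8² = 56.
det(H) > 0 and tr(H) = 22 > 0, so H is positive definite and the point is a local minimum.

local minimum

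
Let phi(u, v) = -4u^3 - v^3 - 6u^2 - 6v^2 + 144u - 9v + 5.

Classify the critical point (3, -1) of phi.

The mixed partial ∂²phi/∂u∂v is 0, so the Hessian at any point is diag(phi_uu, phi_vv) = diag(-12(2u + 1), -6(v + 2)).
At (3, -1): H = diag(-84, -6).
Both eigenvalues are negative, so H is negative definite: a local maximum.

local maximum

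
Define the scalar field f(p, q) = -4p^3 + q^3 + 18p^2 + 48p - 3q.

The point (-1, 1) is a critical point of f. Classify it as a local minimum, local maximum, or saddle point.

local minimum

The mixed partial ∂²f/∂p∂q is 0, so the Hessian at any point is diag(f_pp, f_qq) = diag(12(-2p + 3), 6q).
At (-1, 1): H = diag(60, 6).
Both eigenvalues are positive, so H is positive definite: a local minimum.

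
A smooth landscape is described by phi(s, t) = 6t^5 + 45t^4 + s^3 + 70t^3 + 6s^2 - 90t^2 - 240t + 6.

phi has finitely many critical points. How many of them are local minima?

2

phi separates as a function of s plus a function of t, so ∇phi=0 decouples.
∂phi/∂s = 3s(s + 4) = 0 at s ∈ {-4, 0}; ∂phi/∂t = 30(t - 1)(t + 1)(t + 2)(t + 4) = 0 at t ∈ {-4, -2, -1, 1}.
The Hessian is diagonal: diag(phi_ss, phi_tt). Second derivatives: phi_ss(-4)=-12, phi_ss(0)=12; phi_tt(-4)=-900, phi_tt(-2)=180, phi_tt(-1)=-180, phi_tt(1)=900.
Local minima occur where both diagonal entries positive: (0, -2), (0, 1). Count: 2.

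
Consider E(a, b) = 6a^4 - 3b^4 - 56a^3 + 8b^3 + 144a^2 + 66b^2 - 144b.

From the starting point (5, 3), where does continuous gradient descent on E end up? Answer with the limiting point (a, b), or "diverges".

(4, 1)

E is separable, so gradient descent decouples: a follows -∂E/∂a, b follows -∂E/∂b.
∂E/∂a = 24a(a - 4)(a - 3); at a=5 this is 240, so a decreases.
∂E/∂b = -12(b - 4)(b - 1)(b + 3); at b=3 this is 144, so b decreases.
a converges to its nearest critical value 4 (a local min of the a-part); b converges to 1. The iterate converges to (4, 1).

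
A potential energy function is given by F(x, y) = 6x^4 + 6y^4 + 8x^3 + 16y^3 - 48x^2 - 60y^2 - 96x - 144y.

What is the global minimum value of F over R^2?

F(x,y) separates as P(x) + Q(y), so its minimum is min P + min Q.
P'(x) = 24(x - 2)(x + 1)(x + 2) vanishes at x ∈ {-2, -1, 2}; Q'(y) = 24(y - 2)(y + 1)(y + 3) vanishes at y ∈ {-3, -1, 2}.
Local minima of P (where P''>0): P(-2)=32, P(2)=-224. Local minima of Q: Q(-3)=-54, Q(2)=-304.
So the global minimum of F is P(2) + Q(2) = -224 − 304 = -528, attained at (2, 2).

-528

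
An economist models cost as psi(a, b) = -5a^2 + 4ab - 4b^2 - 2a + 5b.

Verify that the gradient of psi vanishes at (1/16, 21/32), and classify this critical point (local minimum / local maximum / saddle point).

local maximum

∇psi = (-10a + 4b - 2, 4a - 8b + 5); substituting (1/16, 21/32) gives ∇psi = (0, 0), so (1/16, 21/32) is indeed a critical point.
The Hessian of psi is constant: H = [[-10, 4], [4, -8]].
det(H) = (-10)·(-8) − 4² = 64.
det(H) > 0 and tr(H) = -18 < 0, so H is negative definite and the point is a local maximum.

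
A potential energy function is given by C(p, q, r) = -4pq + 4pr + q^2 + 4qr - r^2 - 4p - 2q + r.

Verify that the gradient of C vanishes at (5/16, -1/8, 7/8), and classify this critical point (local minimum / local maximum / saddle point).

∇C = (-4q + 4r - 4, -4p + 2q + 4r - 2, 4p + 4q - 2r + 1); substituting (5/16, -1/8, 7/8) gives ∇C = (0, 0, 0), so (5/16, -1/8, 7/8) is indeed a critical point.
The Hessian is constant: H = [[0, -4, 4], [-4, 2, 4], [4, 4, -2]].
Leading principal minors: Δ₁ = 0, Δ₂ = -16, Δ₃ = -128.
The minors fit neither the all-positive nor the alternating-sign pattern, so H is indefinite: a saddle point.

saddle point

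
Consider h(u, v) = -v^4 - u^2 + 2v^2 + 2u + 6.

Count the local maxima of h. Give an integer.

2

h separates as a function of u plus a function of v, so ∇h=0 decouples.
∂h/∂u = -2(u - 1) = 0 at u ∈ {1}; ∂h/∂v = -4v(v - 1)(v + 1) = 0 at v ∈ {-1, 0, 1}.
The Hessian is diagonal: diag(h_uu, h_vv). Second derivatives: h_uu(1)=-2; h_vv(-1)=-8, h_vv(0)=4, h_vv(1)=-8.
Local maxima occur where both diagonal entries negative: (1, -1), (1, 1). Count: 2.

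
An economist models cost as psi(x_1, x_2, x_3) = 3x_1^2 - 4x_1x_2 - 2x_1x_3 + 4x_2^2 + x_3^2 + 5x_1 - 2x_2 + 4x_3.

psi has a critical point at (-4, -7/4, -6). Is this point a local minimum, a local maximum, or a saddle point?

local minimum

The Hessian is constant: H = [[6, -4, -2], [-4, 8, 0], [-2, 0, 2]].
Leading principal minors: Δ₁ = 6, Δ₂ = 32, Δ₃ = 32.
All leading minors are positive, so H is positive definite: a local minimum.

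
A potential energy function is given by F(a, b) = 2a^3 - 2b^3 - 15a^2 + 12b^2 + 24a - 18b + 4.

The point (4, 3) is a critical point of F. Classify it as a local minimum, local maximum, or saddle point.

saddle point

The mixed partial ∂²F/∂a∂b is 0, so the Hessian at any point is diag(F_aa, F_bb) = diag(6(2a - 5), 12(-b + 2)).
At (4, 3): H = diag(18, -12).
The eigenvalues have opposite signs, so H is indefinite: a saddle point.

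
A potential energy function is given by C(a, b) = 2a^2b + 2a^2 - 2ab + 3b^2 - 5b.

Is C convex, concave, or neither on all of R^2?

The term 2a^2b is cubic, so the Hessian is not constant.
∂²C/∂a² = 4b + 4, which takes both signs as b varies (negative for sufficiently negative b). A diagonal entry of the Hessian changing sign means the Hessian is neither positive- nor negative-semidefinite on all of R^2.

neither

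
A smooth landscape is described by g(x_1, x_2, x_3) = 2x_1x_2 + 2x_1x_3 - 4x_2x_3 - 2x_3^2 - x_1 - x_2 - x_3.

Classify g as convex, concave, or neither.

g is quadratic, so its Hessian is the constant matrix H = [[0, 2, 2], [2, 0, -4], [2, -4, -4]].
Leading principal minors: 0, -4, -16.
Neither pattern holds ⇒ H is indefinite ⇒ neither convex nor concave.

neither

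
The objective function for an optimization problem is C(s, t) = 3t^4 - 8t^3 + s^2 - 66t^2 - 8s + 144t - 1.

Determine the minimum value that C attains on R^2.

-584

C(s,t) separates as P(s) + Q(t) − 1, so its minimum is min P + min Q − 1.
P'(s) = 2s - 8 vanishes at s ∈ {4}; Q'(t) = 12(t - 4)(t - 1)(t + 3) vanishes at t ∈ {-3, 1, 4}.
Local minima of P (where P''>0): P(4)=-16. Local minima of Q: Q(-3)=-567, Q(4)=-224.
So the global minimum of C is P(4) + Q(-3) − 1 = -16 − 567 − 1 = -584, attained at (4, -3).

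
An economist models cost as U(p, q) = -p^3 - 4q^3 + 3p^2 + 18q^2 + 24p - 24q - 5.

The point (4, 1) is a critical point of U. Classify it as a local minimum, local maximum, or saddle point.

saddle point

The mixed partial ∂²U/∂p∂q is 0, so the Hessian at any point is diag(U_pp, U_qq) = diag(6(-p + 1), 12(-2q + 3)).
At (4, 1): H = diag(-18, 12).
The eigenvalues have opposite signs, so H is indefinite: a saddle point.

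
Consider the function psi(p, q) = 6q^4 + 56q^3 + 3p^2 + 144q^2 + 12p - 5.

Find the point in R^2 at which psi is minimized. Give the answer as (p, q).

(-2, 0)

psi(p,q) separates as A(p) + B(q) − 5, so its minimum is min A + min B − 5.
A'(p) = 6p + 12 vanishes at p ∈ {-2}; B'(q) = 24q(q + 3)(q + 4) vanishes at q ∈ {-4, -3, 0}.
Local minima of A (where A''>0): A(-2)=-12. Local minima of B: B(-4)=256, B(0)=0.
So the global minimum of psi is A(-2) + B(0) − 5 = -12 + 0 − 5 = -17, attained at (-2, 0).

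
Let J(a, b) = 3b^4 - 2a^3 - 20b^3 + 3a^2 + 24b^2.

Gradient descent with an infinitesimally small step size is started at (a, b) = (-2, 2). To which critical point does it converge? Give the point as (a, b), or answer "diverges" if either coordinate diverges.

J is separable, so gradient descent decouples: a follows -∂J/∂a, b follows -∂J/∂b.
∂J/∂a = -6a(a - 1); at a=-2 this is -36, so a increases.
∂J/∂b = 12b(b - 4)(b - 1); at b=2 this is -48, so b increases.
a converges to its nearest critical value 0 (a local min of the a-part); b converges to 4. The iterate converges to (0, 4).

(0, 4)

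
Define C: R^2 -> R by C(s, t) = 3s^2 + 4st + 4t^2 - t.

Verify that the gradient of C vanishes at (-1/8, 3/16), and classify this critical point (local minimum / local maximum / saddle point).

local minimum

∇C = (6s + 4t, 4s + 8t - 1); substituting (-1/8, 3/16) gives ∇C = (0, 0), so (-1/8, 3/16) is indeed a critical point.
The Hessian of C is constant: H = [[6, 4], [4, 8]].
det(H) = 6·8 − 4² = 32.
det(H) > 0 and tr(H) = 14 > 0, so H is positive definite and the point is a local minimum.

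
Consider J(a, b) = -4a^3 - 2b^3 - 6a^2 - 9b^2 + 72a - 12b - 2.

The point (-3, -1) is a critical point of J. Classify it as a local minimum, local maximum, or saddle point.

saddle point

The mixed partial ∂²J/∂a∂b is 0, so the Hessian at any point is diag(J_aa, J_bb) = diag(-12(2a + 1), -6(2b + 3)).
At (-3, -1): H = diag(60, -6).
The eigenvalues have opposite signs, so H is indefinite: a saddle point.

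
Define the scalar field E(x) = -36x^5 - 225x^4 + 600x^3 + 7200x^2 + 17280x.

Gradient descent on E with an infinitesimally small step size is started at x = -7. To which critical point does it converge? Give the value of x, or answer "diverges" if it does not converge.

E'(x) = -180(x - 4)(x + 2)(x + 3)(x + 4), so E'(-7) = -118800.
Gradient descent moves in the -E' direction, i.e. x is increasing.
The nearest critical point in that direction is x = -4, where E'' = 2880 > 0 (a local minimum). The iterate converges there.

-4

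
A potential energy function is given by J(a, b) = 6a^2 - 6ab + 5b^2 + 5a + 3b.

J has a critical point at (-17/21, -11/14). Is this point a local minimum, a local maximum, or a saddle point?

The Hessian of J is constant: H = [[12, -6], [-6, 10]].
det(H) = 12·10 − (-6)² = 84.
det(H) > 0 and tr(H) = 22 > 0, so H is positive definite and the point is a local minimum.

local minimum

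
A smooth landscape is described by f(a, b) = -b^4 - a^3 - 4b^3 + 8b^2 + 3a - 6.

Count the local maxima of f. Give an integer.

f separates as a function of a plus a function of b, so ∇f=0 decouples.
∂f/∂a = -3(a - 1)(a + 1) = 0 at a ∈ {-1, 1}; ∂f/∂b = -4b(b - 1)(b + 4) = 0 at b ∈ {-4, 0, 1}.
The Hessian is diagonal: diag(f_aa, f_bb). Second derivatives: f_aa(-1)=6, f_aa(1)=-6; f_bb(-4)=-80, f_bb(0)=16, f_bb(1)=-20.
Local maxima occur where both diagonal entries negative: (1, -4), (1, 1). Count: 2.

2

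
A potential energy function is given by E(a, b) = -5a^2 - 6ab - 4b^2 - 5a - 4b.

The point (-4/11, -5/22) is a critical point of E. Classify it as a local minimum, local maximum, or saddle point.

local maximum

The Hessian of E is constant: H = [[-10, -6], [-6, -8]].
det(H) = (-10)·(-8) − (-6)² = 44.
det(H) > 0 and tr(H) = -18 < 0, so H is negative definite and the point is a local maximum.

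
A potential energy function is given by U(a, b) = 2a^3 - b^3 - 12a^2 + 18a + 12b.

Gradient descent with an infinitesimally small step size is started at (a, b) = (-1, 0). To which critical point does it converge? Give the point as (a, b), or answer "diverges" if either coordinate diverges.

U is separable, so gradient descent decouples: a follows -∂U/∂a, b follows -∂U/∂b.
∂U/∂a = 6(a - 3)(a - 1); at a=-1 this is 48, so a decreases.
∂U/∂b = -3(b - 2)(b + 2); at b=0 this is 12, so b decreases.
The a-coordinate has no critical point in that direction and runs off to infinity.

diverges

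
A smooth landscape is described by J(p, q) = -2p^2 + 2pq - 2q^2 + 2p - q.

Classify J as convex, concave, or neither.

J is quadratic, so its Hessian is the constant matrix H = [[-4, 2], [2, -4]].
det(H) = 12, tr(H) = -8.
det(H) > 0 and tr(H) < 0, so H is negative definite everywhere: concave.

concave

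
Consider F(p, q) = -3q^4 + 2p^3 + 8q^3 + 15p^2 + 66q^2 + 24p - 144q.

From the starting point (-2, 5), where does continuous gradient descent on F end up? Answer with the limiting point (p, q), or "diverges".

F is separable, so gradient descent decouples: p follows -∂F/∂p, q follows -∂F/∂q.
∂F/∂p = 6(p + 1)(p + 4); at p=-2 this is -12, so p increases.
∂F/∂q = -12(q - 4)(q - 1)(q + 3); at q=5 this is -384, so q increases.
The q-coordinate has no critical point in that direction and runs off to infinity.

diverges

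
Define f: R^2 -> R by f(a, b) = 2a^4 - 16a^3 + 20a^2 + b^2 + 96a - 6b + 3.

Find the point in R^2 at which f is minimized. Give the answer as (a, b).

(-1, 3)

f(a,b) separates as P(a) + Q(b) + 3, so its minimum is min P + min Q + 3.
P'(a) = 8(a - 4)(a - 3)(a + 1) vanishes at a ∈ {-1, 3, 4}; Q'(b) = 2b - 6 vanishes at b ∈ {3}.
Local minima of P (where P''>0): P(-1)=-58, P(4)=192. Local minima of Q: Q(3)=-9.
So the global minimum of f is P(-1) + Q(3) + 3 = -58 − 9 + 3 = -64, attained at (-1, 3).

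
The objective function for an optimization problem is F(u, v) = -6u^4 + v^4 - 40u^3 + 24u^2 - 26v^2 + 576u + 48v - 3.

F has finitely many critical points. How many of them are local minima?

2

F separates as a function of u plus a function of v, so ∇F=0 decouples.
∂F/∂u = -24(u - 2)(u + 3)(u + 4) = 0 at u ∈ {-4, -3, 2}; ∂F/∂v = 4(v - 3)(v - 1)(v + 4) = 0 at v ∈ {-4, 1, 3}.
The Hessian is diagonal: diag(F_uu, F_vv). Second derivatives: F_uu(-4)=-144, F_uu(-3)=120, F_uu(2)=-720; F_vv(-4)=140, F_vv(1)=-40, F_vv(3)=56.
Local minima occur where both diagonal entries positive: (-3, -4), (-3, 3). Count: 2.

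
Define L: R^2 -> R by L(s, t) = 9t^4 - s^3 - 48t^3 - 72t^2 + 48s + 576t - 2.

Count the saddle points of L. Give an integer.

L separates as a function of s plus a function of t, so ∇L=0 decouples.
∂L/∂s = -3(s - 4)(s + 4) = 0 at s ∈ {-4, 4}; ∂L/∂t = 36(t - 4)(t - 2)(t + 2) = 0 at t ∈ {-2, 2, 4}.
The Hessian is diagonal: diag(L_ss, L_tt). Second derivatives: L_ss(-4)=24, L_ss(4)=-24; L_tt(-2)=864, L_tt(2)=-288, L_tt(4)=432.
Saddle points occur where the two diagonal entries have opposite signs: (-4, 2), (4, -2), (4, 4). Count: 3.

3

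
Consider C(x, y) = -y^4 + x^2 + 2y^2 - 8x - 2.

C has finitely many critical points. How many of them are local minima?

1

C separates as a function of x plus a function of y, so ∇C=0 decouples.
∂C/∂x = 2(x - 4) = 0 at x ∈ {4}; ∂C/∂y = -4y(y - 1)(y + 1) = 0 at y ∈ {-1, 0, 1}.
The Hessian is diagonal: diag(C_xx, C_yy). Second derivatives: C_xx(4)=2; C_yy(-1)=-8, C_yy(0)=4, C_yy(1)=-8.
Local minima occur where both diagonal entries positive: (4, 0). Count: 1.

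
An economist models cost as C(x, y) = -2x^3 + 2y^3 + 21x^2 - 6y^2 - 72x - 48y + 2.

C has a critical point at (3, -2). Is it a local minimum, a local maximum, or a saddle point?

The mixed partial ∂²C/∂x∂y is 0, so the Hessian at any point is diag(C_xx, C_yy) = diag(6(-2x + 7), 12(y - 1)).
At (3, -2): H = diag(6, -36).
The eigenvalues have opposite signs, so H is indefinite: a saddle point.

saddle point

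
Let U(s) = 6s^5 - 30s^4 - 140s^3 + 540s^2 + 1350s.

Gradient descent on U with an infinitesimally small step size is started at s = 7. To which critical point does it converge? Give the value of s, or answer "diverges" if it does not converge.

5

U'(s) = 30(s - 5)(s - 3)(s + 1)(s + 3), so U'(7) = 19200.
Gradient descent moves in the -U' direction, i.e. s is decreasing.
The nearest critical point in that direction is s = 5, where U'' = 2880 > 0 (a local minimum). The iterate converges there.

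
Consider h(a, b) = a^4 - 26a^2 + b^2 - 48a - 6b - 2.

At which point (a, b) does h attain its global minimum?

(4, 3)

h(a,b) separates as P(a) + Q(b) − 2, so its minimum is min P + min Q − 2.
P'(a) = 4(a - 4)(a + 1)(a + 3) vanishes at a ∈ {-3, -1, 4}; Q'(b) = 2b - 6 vanishes at b ∈ {3}.
Local minima of P (where P''>0): P(-3)=-9, P(4)=-352. Local minima of Q: Q(3)=-9.
So the global minimum of h is P(4) + Q(3) − 2 = -352 − 9 − 2 = -363, attained at (4, 3).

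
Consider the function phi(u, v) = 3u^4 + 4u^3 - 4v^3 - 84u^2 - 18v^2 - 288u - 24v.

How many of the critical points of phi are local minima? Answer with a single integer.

phi separates as a function of u plus a function of v, so ∇phi=0 decouples.
∂phi/∂u = 12(u - 4)(u + 2)(u + 3) = 0 at u ∈ {-3, -2, 4}; ∂phi/∂v = -12(v + 1)(v + 2) = 0 at v ∈ {-2, -1}.
The Hessian is diagonal: diag(phi_uu, phi_vv). Second derivatives: phi_uu(-3)=84, phi_uu(-2)=-72, phi_uu(4)=504; phi_vv(-2)=12, phi_vv(-1)=-12.
Local minima occur where both diagonal entries positive: (-3, -2), (4, -2). Count: 2.

2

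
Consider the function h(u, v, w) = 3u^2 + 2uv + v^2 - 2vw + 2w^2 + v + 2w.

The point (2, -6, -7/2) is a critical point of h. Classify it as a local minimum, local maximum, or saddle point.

local minimum

The Hessian is constant: H = [[6, 2, 0], [2, 2, -2], [0, -2, 4]].
Leading principal minors: Δ₁ = 6, Δ₂ = 8, Δ₃ = 8.
All leading minors are positive, so H is positive definite: a local minimum.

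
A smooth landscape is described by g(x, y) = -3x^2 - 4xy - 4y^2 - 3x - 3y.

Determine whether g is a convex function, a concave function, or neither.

g is quadratic, so its Hessian is the constant matrix H = [[-6, -4], [-4, -8]].
det(H) = 32, tr(H) = -14.
det(H) > 0 and tr(H) < 0, so H is negative definite everywhere: concave.

concave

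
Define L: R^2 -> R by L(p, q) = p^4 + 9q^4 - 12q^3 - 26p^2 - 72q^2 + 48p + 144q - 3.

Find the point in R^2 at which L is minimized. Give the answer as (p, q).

(-4, -2)

L(p,q) separates as A(p) + B(q) − 3, so its minimum is min A + min B − 3.
A'(p) = 4(p - 3)(p - 1)(p + 4) vanishes at p ∈ {-4, 1, 3}; B'(q) = 36(q - 2)(q - 1)(q + 2) vanishes at q ∈ {-2, 1, 2}.
Local minima of A (where A''>0): A(-4)=-352, A(3)=-9. Local minima of B: B(-2)=-336, B(2)=48.
So the global minimum of L is A(-4) + B(-2) − 3 = -352 − 336 − 3 = -691, attained at (-4, -2).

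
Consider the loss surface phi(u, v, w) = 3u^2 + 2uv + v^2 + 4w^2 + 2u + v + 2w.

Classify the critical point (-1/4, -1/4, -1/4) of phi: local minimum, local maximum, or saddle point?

The Hessian is constant: H = [[6, 2, 0], [2, 2, 0], [0, 0, 8]].
Leading principal minors: Δ₁ = 6, Δ₂ = 8, Δ₃ = 64.
All leading minors are positive, so H is positive definite: a local minimum.

local minimum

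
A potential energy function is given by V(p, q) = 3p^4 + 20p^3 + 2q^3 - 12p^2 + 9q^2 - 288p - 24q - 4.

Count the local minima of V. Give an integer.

V separates as a function of p plus a function of q, so ∇V=0 decouples.
∂V/∂p = 12(p - 2)(p + 3)(p + 4) = 0 at p ∈ {-4, -3, 2}; ∂V/∂q = 6(q - 1)(q + 4) = 0 at q ∈ {-4, 1}.
The Hessian is diagonal: diag(V_pp, V_qq). Second derivatives: V_pp(-4)=72, V_pp(-3)=-60, V_pp(2)=360; V_qq(-4)=-30, V_qq(1)=30.
Local minima occur where both diagonal entries positive: (-4, 1), (2, 1). Count: 2.

2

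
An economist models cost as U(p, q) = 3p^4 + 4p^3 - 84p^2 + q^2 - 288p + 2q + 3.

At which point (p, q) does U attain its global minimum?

U(p,q) separates as A(p) + B(q) + 3, so its minimum is min A + min B + 3.
A'(p) = 12(p - 4)(p + 2)(p + 3) vanishes at p ∈ {-3, -2, 4}; B'(q) = 2q + 2 vanishes at q ∈ {-1}.
Local minima of A (where A''>0): A(-3)=243, A(4)=-1472. Local minima of B: B(-1)=-1.
So the global minimum of U is A(4) + B(-1) + 3 = -1472 − 1 + 3 = -1470, attained at (4, -1).

(4, -1)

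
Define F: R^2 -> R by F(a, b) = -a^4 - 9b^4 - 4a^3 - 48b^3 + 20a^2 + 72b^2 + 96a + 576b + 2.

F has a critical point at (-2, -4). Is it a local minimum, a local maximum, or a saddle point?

The mixed partial ∂²F/∂a∂b is 0, so the Hessian at any point is diag(F_aa, F_bb) = diag(4(-3a^2 - 6a + 10), 36(-3b^2 - 8b + 4)).
At (-2, -4): H = diag(40, -432).
The eigenvalues have opposite signs, so H is indefinite: a saddle point.

saddle point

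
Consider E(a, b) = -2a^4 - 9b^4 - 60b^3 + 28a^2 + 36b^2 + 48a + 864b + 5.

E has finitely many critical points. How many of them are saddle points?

E separates as a function of a plus a function of b, so ∇E=0 decouples.
∂E/∂a = -8(a - 3)(a + 1)(a + 2) = 0 at a ∈ {-2, -1, 3}; ∂E/∂b = -36(b - 2)(b + 3)(b + 4) = 0 at b ∈ {-4, -3, 2}.
The Hessian is diagonal: diag(E_aa, E_bb). Second derivatives: E_aa(-2)=-40, E_aa(-1)=32, E_aa(3)=-160; E_bb(-4)=-216, E_bb(-3)=180, E_bb(2)=-1080.
Saddle points occur where the two diagonal entries have opposite signs: (-2, -3), (-1, -4), (-1, 2), (3, -3). Count: 4.

4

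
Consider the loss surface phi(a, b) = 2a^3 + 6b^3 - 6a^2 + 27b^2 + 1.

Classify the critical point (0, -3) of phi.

local maximum

The mixed partial ∂²phi/∂a∂b is 0, so the Hessian at any point is diag(phi_aa, phi_bb) = diag(12(a - 1), 18(2b + 3)).
At (0, -3): H = diag(-12, -54).
Both eigenvalues are negative, so H is negative definite: a local maximum.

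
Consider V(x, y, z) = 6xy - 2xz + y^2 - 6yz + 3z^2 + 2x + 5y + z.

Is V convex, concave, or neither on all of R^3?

neither

V is quadratic, so its Hessian is the constant matrix H = [[0, 6, -2], [6, 2, -6], [-2, -6, 6]].
Leading principal minors: 0, -36, -80.
Neither pattern holds ⇒ H is indefinite ⇒ neither convex nor concave.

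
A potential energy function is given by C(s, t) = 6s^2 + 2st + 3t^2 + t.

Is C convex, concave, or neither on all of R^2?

C is quadratic, so its Hessian is the constant matrix H = [[12, 2], [2, 6]].
det(H) = 68, tr(H) = 18.
det(H) > 0 and tr(H) > 0, so H is positive definite everywhere: convex.

convex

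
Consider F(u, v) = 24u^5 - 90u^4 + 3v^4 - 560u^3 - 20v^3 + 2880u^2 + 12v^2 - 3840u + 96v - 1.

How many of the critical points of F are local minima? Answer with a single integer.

4

F separates as a function of u plus a function of v, so ∇F=0 decouples.
∂F/∂u = 120(u - 4)(u - 2)(u - 1)(u + 4) = 0 at u ∈ {-4, 1, 2, 4}; ∂F/∂v = 12(v - 4)(v - 2)(v + 1) = 0 at v ∈ {-1, 2, 4}.
The Hessian is diagonal: diag(F_uu, F_vv). Second derivatives: F_uu(-4)=-28800, F_uu(1)=1800, F_uu(2)=-1440, F_uu(4)=5760; F_vv(-1)=180, F_vv(2)=-72, F_vv(4)=120.
Local minima occur where both diagonal entries positive: (1, -1), (1, 4), (4, -1), (4, 4). Count: 4.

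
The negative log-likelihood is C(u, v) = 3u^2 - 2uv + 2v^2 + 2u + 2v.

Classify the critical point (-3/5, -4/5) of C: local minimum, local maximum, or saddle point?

The Hessian of C is constant: H = [[6, -2], [-2, 4]].
det(H) = 6·4 − (-2)² = 20.
det(H) > 0 and tr(H) = 10 > 0, so H is positive definite and the point is a local minimum.

local minimum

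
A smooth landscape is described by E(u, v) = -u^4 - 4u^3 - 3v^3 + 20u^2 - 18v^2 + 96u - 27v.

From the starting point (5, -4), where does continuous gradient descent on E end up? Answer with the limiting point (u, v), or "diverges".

diverges

E is separable, so gradient descent decouples: u follows -∂E/∂u, v follows -∂E/∂v.
∂E/∂u = -4(u - 3)(u + 2)(u + 4); at u=5 this is -504, so u increases.
∂E/∂v = -9(v + 1)(v + 3); at v=-4 this is -27, so v increases.
The u-coordinate has no critical point in that direction and runs off to infinity.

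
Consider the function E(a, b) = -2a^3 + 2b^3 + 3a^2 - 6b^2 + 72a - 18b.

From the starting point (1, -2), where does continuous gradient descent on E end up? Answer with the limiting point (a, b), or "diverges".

E is separable, so gradient descent decouples: a follows -∂E/∂a, b follows -∂E/∂b.
∂E/∂a = -6(a - 4)(a + 3); at a=1 this is 72, so a decreases.
∂E/∂b = 6(b - 3)(b + 1); at b=-2 this is 30, so b decreases.
The b-coordinate has no critical point in that direction and runs off to infinity.

diverges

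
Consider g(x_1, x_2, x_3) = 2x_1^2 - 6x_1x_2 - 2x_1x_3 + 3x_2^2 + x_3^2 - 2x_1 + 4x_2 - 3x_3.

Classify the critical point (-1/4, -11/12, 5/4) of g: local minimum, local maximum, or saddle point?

The Hessian is constant: H = [[4, -6, -2], [-6, 6, 0], [-2, 0, 2]].
Leading principal minors: Δ₁ = 4, Δ₂ = -12, Δ₃ = -48.
The minors fit neither the all-positive nor the alternating-sign pattern, so H is indefinite: a saddle point.

saddle point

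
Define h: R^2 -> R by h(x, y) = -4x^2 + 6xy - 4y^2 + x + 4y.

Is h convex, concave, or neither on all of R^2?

h is quadratic, so its Hessian is the constant matrix H = [[-8, 6], [6, -8]].
det(H) = 28, tr(H) = -16.
det(H) > 0 and tr(H) < 0, so H is negative definite everywhere: concave.

concave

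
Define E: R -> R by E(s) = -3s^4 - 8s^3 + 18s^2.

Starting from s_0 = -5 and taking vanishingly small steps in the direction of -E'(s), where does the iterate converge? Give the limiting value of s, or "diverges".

E'(s) = -12s(s - 1)(s + 3), so E'(-5) = 720.
Gradient descent moves in the -E' direction, i.e. s is decreasing.
There is no critical point below s=-5, and E' keeps the same sign, so the iterate runs off to −∞.

diverges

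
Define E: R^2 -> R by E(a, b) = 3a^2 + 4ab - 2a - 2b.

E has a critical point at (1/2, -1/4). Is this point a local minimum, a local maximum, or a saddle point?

saddle point

The Hessian of E is constant: H = [[6, 4], [4, 0]].
det(H) = 6·0 − 4² = -16.
Since det(H) < 0, H is indefinite and the critical point is a saddle point.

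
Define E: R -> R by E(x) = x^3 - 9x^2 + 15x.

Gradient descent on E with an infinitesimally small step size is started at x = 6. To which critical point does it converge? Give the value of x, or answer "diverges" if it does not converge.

5

E'(x) = 3(x - 5)(x - 1), so E'(6) = 15.
Gradient descent moves in the -E' direction, i.e. x is decreasing.
The nearest critical point in that direction is x = 5, where E'' = 12 > 0 (a local minimum). The iterate converges there.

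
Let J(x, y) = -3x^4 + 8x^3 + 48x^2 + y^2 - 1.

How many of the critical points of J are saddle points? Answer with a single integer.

2

J separates as a function of x plus a function of y, so ∇J=0 decouples.
∂J/∂x = -12x(x - 4)(x + 2) = 0 at x ∈ {-2, 0, 4}; ∂J/∂y = 2y = 0 at y ∈ {0}.
The Hessian is diagonal: diag(J_xx, J_yy). Second derivatives: J_xx(-2)=-144, J_xx(0)=96, J_xx(4)=-288; J_yy(0)=2.
Saddle points occur where the two diagonal entries have opposite signs: (-2, 0), (4, 0). Count: 2.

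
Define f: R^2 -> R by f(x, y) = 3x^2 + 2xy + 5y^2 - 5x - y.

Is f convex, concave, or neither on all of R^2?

convex

f is quadratic, so its Hessian is the constant matrix H = [[6, 2], [2, 10]].
det(H) = 56, tr(H) = 16.
det(H) > 0 and tr(H) > 0, so H is positive definite everywhere: convex.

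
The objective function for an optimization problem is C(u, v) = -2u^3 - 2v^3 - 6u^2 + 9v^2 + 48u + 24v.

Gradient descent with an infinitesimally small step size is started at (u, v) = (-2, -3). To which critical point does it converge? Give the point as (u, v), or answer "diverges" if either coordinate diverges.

C is separable, so gradient descent decouples: u follows -∂C/∂u, v follows -∂C/∂v.
∂C/∂u = -6(u - 2)(u + 4); at u=-2 this is 48, so u decreases.
∂C/∂v = -6(v - 4)(v + 1); at v=-3 this is -84, so v increases.
u converges to its nearest critical value -4 (a local min of the u-part); v converges to -1. The iterate converges to (-4, -1).

(-4, -1)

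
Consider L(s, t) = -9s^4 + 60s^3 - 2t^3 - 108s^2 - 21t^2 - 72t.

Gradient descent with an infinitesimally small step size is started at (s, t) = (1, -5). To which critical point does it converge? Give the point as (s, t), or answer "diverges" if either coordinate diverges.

(2, -4)

L is separable, so gradient descent decouples: s follows -∂L/∂s, t follows -∂L/∂t.
∂L/∂s = -36s(s - 3)(s - 2); at s=1 this is -72, so s increases.
∂L/∂t = -6(t + 3)(t + 4); at t=-5 this is -12, so t increases.
s converges to its nearest critical value 2 (a local min of the s-part); t converges to -4. The iterate converges to (2, -4).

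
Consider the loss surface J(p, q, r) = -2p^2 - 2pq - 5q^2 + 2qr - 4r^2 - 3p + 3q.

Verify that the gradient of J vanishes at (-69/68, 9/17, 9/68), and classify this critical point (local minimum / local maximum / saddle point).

∇J = (-4p - 2q - 3, -2p - 10q + 2r + 3, 2q - 8r); substituting (-69/68, 9/17, 9/68) gives ∇J = (0, 0, 0), so (-69/68, 9/17, 9/68) is indeed a critical point.
The Hessian is constant: H = [[-4, -2, 0], [-2, -10, 2], [0, 2, -8]].
Leading principal minors: Δ₁ = -4, Δ₂ = 36, Δ₃ = -272.
The minors alternate sign starting negative (−, +, −), so H is negative definite: a local maximum.

local maximum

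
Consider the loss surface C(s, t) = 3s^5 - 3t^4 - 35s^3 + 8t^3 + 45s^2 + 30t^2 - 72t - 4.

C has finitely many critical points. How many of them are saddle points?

C separates as a function of s plus a function of t, so ∇C=0 decouples.
∂C/∂s = 15s(s - 2)(s - 1)(s + 3) = 0 at s ∈ {-3, 0, 1, 2}; ∂C/∂t = -12(t - 3)(t - 1)(t + 2) = 0 at t ∈ {-2, 1, 3}.
The Hessian is diagonal: diag(C_ss, C_tt). Second derivatives: C_ss(-3)=-900, C_ss(0)=90, C_ss(1)=-60, C_ss(2)=150; C_tt(-2)=-180, C_tt(1)=72, C_tt(3)=-120.
Saddle points occur where the two diagonal entries have opposite signs: (-3, 1), (0, -2), (0, 3), (1, 1), (2, -2), (2, 3). Count: 6.

6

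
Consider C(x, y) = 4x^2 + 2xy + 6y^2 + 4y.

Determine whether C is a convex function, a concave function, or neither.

C is quadratic, so its Hessian is the constant matrix H = [[8, 2], [2, 12]].
det(H) = 92, tr(H) = 20.
det(H) > 0 and tr(H) > 0, so H is positive definite everywhere: convex.

convex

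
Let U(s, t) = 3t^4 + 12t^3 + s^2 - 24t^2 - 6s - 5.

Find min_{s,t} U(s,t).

-398

U(s,t) separates as P(s) + Q(t) − 5, so its minimum is min P + min Q − 5.
P'(s) = 2s - 6 vanishes at s ∈ {3}; Q'(t) = 12t(t - 1)(t + 4) vanishes at t ∈ {-4, 0, 1}.
Local minima of P (where P''>0): P(3)=-9. Local minima of Q: Q(-4)=-384, Q(1)=-9.
So the global minimum of U is P(3) + Q(-4) − 5 = -9 − 384 − 5 = -398, attained at (3, -4).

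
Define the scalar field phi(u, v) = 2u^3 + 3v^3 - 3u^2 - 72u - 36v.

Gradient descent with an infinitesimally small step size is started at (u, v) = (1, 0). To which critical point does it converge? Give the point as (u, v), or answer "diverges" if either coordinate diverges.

phi is separable, so gradient descent decouples: u follows -∂phi/∂u, v follows -∂phi/∂v.
∂phi/∂u = 6(u - 4)(u + 3); at u=1 this is -72, so u increases.
∂phi/∂v = 9(v - 2)(v + 2); at v=0 this is -36, so v increases.
u converges to its nearest critical value 4 (a local min of the u-part); v converges to 2. The iterate converges to (4, 2).

(4, 2)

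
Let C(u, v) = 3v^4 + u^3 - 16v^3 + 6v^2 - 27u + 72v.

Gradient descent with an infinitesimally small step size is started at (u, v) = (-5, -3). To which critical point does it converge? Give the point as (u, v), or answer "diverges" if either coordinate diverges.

C is separable, so gradient descent decouples: u follows -∂C/∂u, v follows -∂C/∂v.
∂C/∂u = 3(u - 3)(u + 3); at u=-5 this is 48, so u decreases.
∂C/∂v = 12(v - 3)(v - 2)(v + 1); at v=-3 this is -720, so v increases.
The u-coordinate has no critical point in that direction and runs off to infinity.

diverges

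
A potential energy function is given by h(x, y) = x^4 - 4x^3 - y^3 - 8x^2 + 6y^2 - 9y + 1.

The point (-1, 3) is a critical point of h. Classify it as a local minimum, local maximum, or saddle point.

The mixed partial ∂²h/∂x∂y is 0, so the Hessian at any point is diag(h_xx, h_yy) = diag(4(3x^2 - 6x - 4), 6(-y + 2)).
At (-1, 3): H = diag(20, -6).
The eigenvalues have opposite signs, so H is indefinite: a saddle point.

saddle point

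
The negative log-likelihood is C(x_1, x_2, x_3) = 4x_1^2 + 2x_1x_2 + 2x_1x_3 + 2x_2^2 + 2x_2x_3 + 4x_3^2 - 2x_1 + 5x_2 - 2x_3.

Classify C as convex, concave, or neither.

convex

C is quadratic, so its Hessian is the constant matrix H = [[8, 2, 2], [2, 4, 2], [2, 2, 8]].
Leading principal minors: 8, 28, 192.
All positive ⇒ H ≻ 0 ⇒ convex.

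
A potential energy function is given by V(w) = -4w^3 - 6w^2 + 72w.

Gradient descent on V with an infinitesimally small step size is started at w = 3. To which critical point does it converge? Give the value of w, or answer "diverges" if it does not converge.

V'(w) = -12(w - 2)(w + 3), so V'(3) = -72.
Gradient descent moves in the -V' direction, i.e. w is increasing.
There is no critical point above w=3, and V' keeps the same sign, so the iterate runs off to +∞.

diverges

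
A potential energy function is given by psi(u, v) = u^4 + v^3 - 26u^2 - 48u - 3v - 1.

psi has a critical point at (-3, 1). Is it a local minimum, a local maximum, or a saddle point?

local minimum

The mixed partial ∂²psi/∂u∂v is 0, so the Hessian at any point is diag(psi_uu, psi_vv) = diag(4(3u^2 - 13), 6v).
At (-3, 1): H = diag(56, 6).
Both eigenvalues are positive, so H is positive definite: a local minimum.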